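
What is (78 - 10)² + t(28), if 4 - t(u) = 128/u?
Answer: 32364/7 ≈ 4623.4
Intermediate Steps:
t(u) = 4 - 128/u
(78 - 10)² + t(28) = (78 - 10)² + (4 - 128/28) = 68² + (4 - 128*1/28) = 4624 + (4 - 32/7) = 4624 - 4/7 = 32364/7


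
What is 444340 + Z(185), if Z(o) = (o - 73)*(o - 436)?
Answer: 416228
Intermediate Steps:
Z(o) = (-436 + o)*(-73 + o) (Z(o) = (-73 + o)*(-436 + o) = (-436 + o)*(-73 + o))
444340 + Z(185) = 444340 + (31828 + 185² - 509*185) = 444340 + (31828 + 34225 - 94165) = 444340 - 28112 = 416228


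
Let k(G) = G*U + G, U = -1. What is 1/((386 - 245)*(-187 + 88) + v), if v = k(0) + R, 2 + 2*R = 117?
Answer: -2/27803 ≈ -7.1935e-5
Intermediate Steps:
k(G) = 0 (k(G) = G*(-1) + G = -G + G = 0)
R = 115/2 (R = -1 + (½)*117 = -1 + 117/2 = 115/2 ≈ 57.500)
v = 115/2 (v = 0 + 115/2 = 115/2 ≈ 57.500)
1/((386 - 245)*(-187 + 88) + v) = 1/((386 - 245)*(-187 + 88) + 115/2) = 1/(141*(-99) + 115/2) = 1/(-13959 + 115/2) = 1/(-27803/2) = -2/27803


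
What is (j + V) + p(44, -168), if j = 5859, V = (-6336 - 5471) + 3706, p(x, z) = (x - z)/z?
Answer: -94217/42 ≈ -2243.3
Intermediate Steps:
p(x, z) = (x - z)/z
V = -8101 (V = -11807 + 3706 = -8101)
(j + V) + p(44, -168) = (5859 - 8101) + (44 - 1*(-168))/(-168) = -2242 - (44 + 168)/168 = -2242 - 1/168*212 = -2242 - 53/42 = -94217/42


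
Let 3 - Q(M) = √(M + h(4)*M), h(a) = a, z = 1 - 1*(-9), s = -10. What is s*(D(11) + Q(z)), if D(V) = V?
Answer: -140 + 50*√2 ≈ -69.289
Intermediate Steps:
z = 10 (z = 1 + 9 = 10)
Q(M) = 3 - √5*√M (Q(M) = 3 - √(M + 4*M) = 3 - √(5*M) = 3 - √5*√M)
s*(D(11) + Q(z)) = -10*(11 + (3 - √5*√10)) = -10*(11 + (3 - 5*√2)) = -10*(14 - 5*√2) = -140 + 50*√2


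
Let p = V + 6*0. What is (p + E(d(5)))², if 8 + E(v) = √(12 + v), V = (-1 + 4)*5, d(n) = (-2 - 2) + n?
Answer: (7 + √13)² ≈ 112.48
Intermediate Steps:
d(n) = -4 + n
V = 15 (V = 3*5 = 15)
E(v) = -8 + √(12 + v)
p = 15 (p = 15 + 6*0 = 15 + 0 = 15)
(p + E(d(5)))² = (15 + (-8 + √(12 + (-4 + 5))))² = (15 + (-8 + √(12 + 1)))² = (15 + (-8 + √13))² = (7 + √13)²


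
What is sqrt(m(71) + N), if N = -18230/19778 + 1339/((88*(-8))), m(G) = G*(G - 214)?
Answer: I*sqrt(63562340686801)/79112 ≈ 100.78*I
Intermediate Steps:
m(G) = G*(-214 + G)
N = -1787121/632896 (N = -18230*1/19778 + 1339/(-704) = -9115/9889 + 1339*(-1/704) = -9115/9889 - 1339/704 = -1787121/632896 ≈ -2.8237)
sqrt(m(71) + N) = sqrt(71*(-214 + 71) - 1787121/632896) = sqrt(71*(-143) - 1787121/632896) = sqrt(-10153 - 1787121/632896) = sqrt(-6427580209/632896) = I*sqrt(63562340686801)/79112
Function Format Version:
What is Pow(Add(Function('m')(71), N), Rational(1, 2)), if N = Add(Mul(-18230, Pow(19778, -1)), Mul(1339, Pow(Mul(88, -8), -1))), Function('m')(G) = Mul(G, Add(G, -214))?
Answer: Mul(Rational(1, 79112), I, Pow(63562340686801, Rational(1, 2))) ≈ Mul(100.78, I)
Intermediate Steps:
Function('m')(G) = Mul(G, Add(-214, G))
N = Rational(-1787121, 632896) (N = Add(Mul(-18230, Rational(1, 19778)), Mul(1339, Pow(-704, -1))) = Add(Rational(-9115, 9889), Mul(1339, Rational(-1, 704))) = Add(Rational(-9115, 9889), Rational(-1339, 704)) = Rational(-1787121, 632896) ≈ -2.8237)
Pow(Add(Function('m')(71), N), Rational(1, 2)) = Pow(Add(Mul(71, Add(-214, 71)), Rational(-1787121, 632896)), Rational(1, 2)) = Pow(Add(Mul(71, -143), Rational(-1787121, 632896)), Rational(1, 2)) = Pow(Add(-10153, Rational(-1787121, 632896)), Rational(1, 2)) = Pow(Rational(-6427580209, 632896), Rational(1, 2)) = Mul(Rational(1, 79112), I, Pow(63562340686801, Rational(1, 2)))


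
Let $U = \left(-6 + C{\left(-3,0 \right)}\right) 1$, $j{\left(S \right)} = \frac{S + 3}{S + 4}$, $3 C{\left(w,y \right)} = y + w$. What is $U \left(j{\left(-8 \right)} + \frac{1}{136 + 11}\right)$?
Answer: $- \frac{739}{84} \approx -8.7976$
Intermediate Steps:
$C{\left(w,y \right)} = \frac{w}{3} + \frac{y}{3}$ ($C{\left(w,y \right)} = \frac{y + w}{3} = \frac{w + y}{3} = \frac{w}{3} + \frac{y}{3}$)
$j{\left(S \right)} = \frac{3 + S}{4 + S}$
$U = -7$ ($U = \left(-6 + \left(\frac{1}{3} \left(-3\right) + \frac{1}{3} \cdot 0\right)\right) 1 = \left(-6 + \left(-1 + 0\right)\right) 1 = \left(-6 - 1\right) 1 = \left(-7\right) 1 = -7$)
$U \left(j{\left(-8 \right)} + \frac{1}{136 + 11}\right) = - 7 \left(\frac{3 - 8}{4 - 8} + \frac{1}{136 + 11}\right) = - 7 \left(\frac{1}{-4} \left(-5\right) + \frac{1}{147}\right) = - 7 \left(\left(- \frac{1}{4}\right) \left(-5\right) + \frac{1}{147}\right) = - 7 \left(\frac{5}{4} + \frac{1}{147}\right) = \left(-7\right) \frac{739}{588} = - \frac{739}{84}$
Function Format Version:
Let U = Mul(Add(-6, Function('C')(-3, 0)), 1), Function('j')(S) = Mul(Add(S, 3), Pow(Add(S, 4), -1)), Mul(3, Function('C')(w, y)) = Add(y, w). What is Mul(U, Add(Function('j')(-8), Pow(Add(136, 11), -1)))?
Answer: Rational(-739, 84) ≈ -8.7976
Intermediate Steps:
Function('C')(w, y) = Add(Mul(Rational(1, 3), w), Mul(Rational(1, 3), y)) (Function('C')(w, y) = Mul(Rational(1, 3), Add(y, w)) = Mul(Rational(1, 3), Add(w, y)) = Add(Mul(Rational(1, 3), w), Mul(Rational(1, 3), y)))
Function('j')(S) = Mul(Pow(Add(4, S), -1), Add(3, S)) (Function('j')(S) = Mul(Add(3, S), Pow(Add(4, S), -1)) = Mul(Pow(Add(4, S), -1), Add(3, S)))
U = -7 (U = Mul(Add(-6, Add(Mul(Rational(1, 3), -3), Mul(Rational(1, 3), 0))), 1) = Mul(Add(-6, Add(-1, 0)), 1) = Mul(Add(-6, -1), 1) = Mul(-7, 1) = -7)
Mul(U, Add(Function('j')(-8), Pow(Add(136, 11), -1))) = Mul(-7, Add(Mul(Pow(Add(4, -8), -1), Add(3, -8)), Pow(Add(136, 11), -1))) = Mul(-7, Add(Mul(Pow(-4, -1), -5), Pow(147, -1))) = Mul(-7, Add(Mul(Rational(-1, 4), -5), Rational(1, 147))) = Mul(-7, Add(Rational(5, 4), Rational(1, 147))) = Mul(-7, Rational(739, 588)) = Rational(-739, 84)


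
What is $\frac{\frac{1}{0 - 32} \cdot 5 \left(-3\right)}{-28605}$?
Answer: $- \frac{1}{61024} \approx -1.6387 \cdot 10^{-5}$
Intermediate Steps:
$\frac{\frac{1}{0 - 32} \cdot 5 \left(-3\right)}{-28605} = \frac{1}{-32} \cdot 5 \left(-3\right) \left(- \frac{1}{28605}\right) = \left(- \frac{1}{32}\right) 5 \left(-3\right) \left(- \frac{1}{28605}\right) = \left(- \frac{5}{32}\right) \left(-3\right) \left(- \frac{1}{28605}\right) = \frac{15}{32} \left(- \frac{1}{28605}\right) = - \frac{1}{61024}$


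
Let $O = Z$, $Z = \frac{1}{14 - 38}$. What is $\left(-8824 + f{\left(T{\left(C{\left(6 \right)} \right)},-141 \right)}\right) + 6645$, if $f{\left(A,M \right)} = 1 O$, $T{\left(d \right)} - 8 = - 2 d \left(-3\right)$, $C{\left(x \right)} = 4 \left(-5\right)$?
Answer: $- \frac{52297}{24} \approx -2179.0$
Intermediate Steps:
$C{\left(x \right)} = -20$
$Z = - \frac{1}{24}$ ($Z = \frac{1}{-24} = - \frac{1}{24} \approx -0.041667$)
$O = - \frac{1}{24} \approx -0.041667$
$T{\left(d \right)} = 8 + 6 d$ ($T{\left(d \right)} = 8 + - 2 d \left(-3\right) = 8 + 6 d$)
$f{\left(A,M \right)} = - \frac{1}{24}$ ($f{\left(A,M \right)} = 1 \left(- \frac{1}{24}\right) = - \frac{1}{24}$)
$\left(-8824 + f{\left(T{\left(C{\left(6 \right)} \right)},-141 \right)}\right) + 6645 = \left(-8824 - \frac{1}{24}\right) + 6645 = - \frac{211777}{24} + 6645 = - \frac{52297}{24}$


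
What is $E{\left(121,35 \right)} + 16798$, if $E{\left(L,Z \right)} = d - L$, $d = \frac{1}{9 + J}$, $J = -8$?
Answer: $16678$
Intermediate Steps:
$d = 1$ ($d = \frac{1}{9 - 8} = 1^{-1} = 1$)
$E{\left(L,Z \right)} = 1 - L$
$E{\left(121,35 \right)} + 16798 = \left(1 - 121\right) + 16798 = -120 + 16798 = 16678$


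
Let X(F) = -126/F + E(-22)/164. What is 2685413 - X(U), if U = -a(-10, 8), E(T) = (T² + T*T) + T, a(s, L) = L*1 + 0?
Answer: 440404203/164 ≈ 2.6854e+6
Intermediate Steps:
a(s, L) = L (a(s, L) = L + 0 = L)
E(T) = T + 2*T² (E(T) = (T² + T²) + T = 2*T² + T = T + 2*T²)
U = -8 (U = -1*8 = -8)
X(F) = 473/82 - 126/F (X(F) = -126/F - 22*(1 + 2*(-22))/164 = -126/F - 22*(1 - 44)*(1/164) = -126/F - 22*(-43)*(1/164) = -126/F + 946*(1/164) = -126/F + 473/82 = 473/82 - 126/F)
2685413 - X(U) = 2685413 - (473/82 - 126/(-8)) = 2685413 - (473/82 - 126*(-⅛)) = 2685413 - (473/82 + 63/4) = 2685413 - 1*3529/164 = 2685413 - 3529/164 = 440404203/164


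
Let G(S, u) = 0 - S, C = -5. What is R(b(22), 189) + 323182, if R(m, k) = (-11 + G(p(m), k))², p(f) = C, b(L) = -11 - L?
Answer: 323218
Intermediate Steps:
p(f) = -5
G(S, u) = -S
R(m, k) = 36 (R(m, k) = (-11 - 1*(-5))² = (-11 + 5)² = (-6)² = 36)
R(b(22), 189) + 323182 = 36 + 323182 = 323218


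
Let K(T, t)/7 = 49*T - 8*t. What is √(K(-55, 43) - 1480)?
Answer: I*√22753 ≈ 150.84*I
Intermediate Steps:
K(T, t) = -56*t + 343*T (K(T, t) = 7*(49*T - 8*t) = 7*(-8*t + 49*T) = -56*t + 343*T)
√(K(-55, 43) - 1480) = √((-56*43 + 343*(-55)) - 1480) = √((-2408 - 18865) - 1480) = √(-21273 - 1480) = √(-22753) = I*√22753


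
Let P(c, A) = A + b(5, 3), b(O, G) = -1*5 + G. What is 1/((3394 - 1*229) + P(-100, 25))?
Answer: 1/3188 ≈ 0.00031368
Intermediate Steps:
b(O, G) = -5 + G
P(c, A) = -2 + A (P(c, A) = A + (-5 + 3) = A - 2 = -2 + A)
1/((3394 - 1*229) + P(-100, 25)) = 1/((3394 - 1*229) + (-2 + 25)) = 1/((3394 - 229) + 23) = 1/(3165 + 23) = 1/3188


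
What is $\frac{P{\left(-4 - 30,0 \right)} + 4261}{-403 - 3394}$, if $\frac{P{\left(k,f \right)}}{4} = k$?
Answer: $- \frac{4125}{3797} \approx -1.0864$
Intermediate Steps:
$P{\left(k,f \right)} = 4 k$
$\frac{P{\left(-4 - 30,0 \right)} + 4261}{-403 - 3394} = \frac{4 \left(-4 - 30\right) + 4261}{-403 - 3394} = \frac{4 \left(-4 - 30\right) + 4261}{-3797} = \left(4 \left(-34\right) + 4261\right) \left(- \frac{1}{3797}\right) = \left(-136 + 4261\right) \left(- \frac{1}{3797}\right) = 4125 \left(- \frac{1}{3797}\right) = - \frac{4125}{3797}$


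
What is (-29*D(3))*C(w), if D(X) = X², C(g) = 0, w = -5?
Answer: 0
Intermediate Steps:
(-29*D(3))*C(w) = -29*3²*0 = -29*9*0 = -261*0 = 0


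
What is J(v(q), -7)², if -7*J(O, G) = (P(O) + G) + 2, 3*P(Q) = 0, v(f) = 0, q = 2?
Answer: 25/49 ≈ 0.51020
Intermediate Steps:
P(Q) = 0 (P(Q) = (⅓)*0 = 0)
J(O, G) = -2/7 - G/7 (J(O, G) = -((0 + G) + 2)/7 = -(G + 2)/7 = -(2 + G)/7 = -2/7 - G/7)
J(v(q), -7)² = (-2/7 - ⅐*(-7))² = (-2/7 + 1)² = (5/7)² = 25/49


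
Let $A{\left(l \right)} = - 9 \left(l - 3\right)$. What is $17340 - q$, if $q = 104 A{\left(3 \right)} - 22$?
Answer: $17362$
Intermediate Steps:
$A{\left(l \right)} = 27 - 9 l$ ($A{\left(l \right)} = - 9 \left(-3 + l\right) = 27 - 9 l$)
$q = -22$ ($q = 104 \left(27 - 27\right) - 22 = 104 \cdot 0 - 22 = 0 - 22 = -22$)
$17340 - q = 17340 - -22 = 17340 + 22 = 17362$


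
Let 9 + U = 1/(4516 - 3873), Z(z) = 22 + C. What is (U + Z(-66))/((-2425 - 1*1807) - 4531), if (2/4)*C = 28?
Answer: -44368/5634609 ≈ -0.0078742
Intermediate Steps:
C = 56 (C = 2*28 = 56)
Z(z) = 78 (Z(z) = 22 + 56 = 78)
U = -5786/643 (U = -9 + 1/(4516 - 3873) = -9 + 1/643 = -5786/643 ≈ -8.9984)
(U + Z(-66))/((-2425 - 1*1807) - 4531) = (-5786/643 + 78)/((-2425 - 1*1807) - 4531) = 44368/(643*((-2425 - 1807) - 4531)) = 44368/(643*(-4232 - 4531)) = (44368/643)/(-8763) = (44368/643)*(-1/8763) = -44368/5634609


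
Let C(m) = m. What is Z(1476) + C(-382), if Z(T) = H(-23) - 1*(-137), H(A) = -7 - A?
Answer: -229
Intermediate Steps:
Z(T) = 153 (Z(T) = (-7 - 1*(-23)) - 1*(-137) = (-7 + 23) + 137 = 16 + 137 = 153)
Z(1476) + C(-382) = 153 - 382 = -229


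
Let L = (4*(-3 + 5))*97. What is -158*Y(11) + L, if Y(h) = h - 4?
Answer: -330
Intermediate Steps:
Y(h) = -4 + h
L = 776 (L = (4*2)*97 = 8*97 = 776)
-158*Y(11) + L = -158*(-4 + 11) + 776 = -158*7 + 776 = -1106 + 776 = -330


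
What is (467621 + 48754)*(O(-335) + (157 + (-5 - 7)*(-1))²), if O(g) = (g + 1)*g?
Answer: 72525385125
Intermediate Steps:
O(g) = g*(1 + g) (O(g) = (1 + g)*g = g*(1 + g))
(467621 + 48754)*(O(-335) + (157 + (-5 - 7)*(-1))²) = (467621 + 48754)*(-335*(1 - 335) + (157 + (-5 - 7)*(-1))²) = 516375*(-335*(-334) + (157 - 12*(-1))²) = 516375*(111890 + (157 + 12)²) = 516375*(111890 + 169²) = 516375*(111890 + 28561) = 516375*140451 = 72525385125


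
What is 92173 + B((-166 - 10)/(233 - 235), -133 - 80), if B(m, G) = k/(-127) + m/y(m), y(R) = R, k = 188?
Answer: 11705910/127 ≈ 92173.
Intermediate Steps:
B(m, G) = -61/127 (B(m, G) = 188/(-127) + m/m = 188*(-1/127) + 1 = -188/127 + 1 = -61/127)
92173 + B((-166 - 10)/(233 - 235), -133 - 80) = 92173 - 61/127 = 11705910/127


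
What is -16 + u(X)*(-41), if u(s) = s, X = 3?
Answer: -139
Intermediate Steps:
-16 + u(X)*(-41) = -16 + 3*(-41) = -16 - 123 = -139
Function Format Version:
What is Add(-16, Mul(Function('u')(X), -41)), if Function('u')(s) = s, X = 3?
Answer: -139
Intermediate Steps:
Add(-16, Mul(Function('u')(X), -41)) = Add(-16, Mul(3, -41)) = Add(-16, -123) = -139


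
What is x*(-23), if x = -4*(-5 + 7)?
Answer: 184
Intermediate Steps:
x = -8 (x = -4*2 = -8)
x*(-23) = -8*(-23) = 184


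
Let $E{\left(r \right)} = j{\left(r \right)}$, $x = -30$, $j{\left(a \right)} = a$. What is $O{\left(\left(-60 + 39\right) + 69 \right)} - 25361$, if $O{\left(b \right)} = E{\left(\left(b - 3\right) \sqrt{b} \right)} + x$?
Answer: $-25391 + 180 \sqrt{3} \approx -25079.0$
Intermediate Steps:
$E{\left(r \right)} = r$
$O{\left(b \right)} = -30 + \sqrt{b} \left(-3 + b\right)$ ($O{\left(b \right)} = \left(b - 3\right) \sqrt{b} - 30 = \left(-3 + b\right) \sqrt{b} - 30 = \sqrt{b} \left(-3 + b\right) - 30 = -30 + \sqrt{b} \left(-3 + b\right)$)
$O{\left(\left(-60 + 39\right) + 69 \right)} - 25361 = \left(-30 + \sqrt{\left(-60 + 39\right) + 69} \left(-3 + \left(\left(-60 + 39\right) + 69\right)\right)\right) - 25361 = \left(-30 + \sqrt{-21 + 69} \left(-3 + \left(-21 + 69\right)\right)\right) - 25361 = \left(-30 + \sqrt{48} \left(-3 + 48\right)\right) - 25361 = \left(-30 + 4 \sqrt{3} \cdot 45\right) - 25361 = \left(-30 + 180 \sqrt{3}\right) - 25361 = -25391 + 180 \sqrt{3}$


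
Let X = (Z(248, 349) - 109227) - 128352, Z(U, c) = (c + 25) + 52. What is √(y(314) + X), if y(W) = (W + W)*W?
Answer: I*√39961 ≈ 199.9*I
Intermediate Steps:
Z(U, c) = 77 + c (Z(U, c) = (25 + c) + 52 = 77 + c)
y(W) = 2*W² (y(W) = (2*W)*W = 2*W²)
X = -237153 (X = ((77 + 349) - 109227) - 128352 = (426 - 109227) - 128352 = -108801 - 128352 = -237153)
√(y(314) + X) = √(2*314² - 237153) = √(2*98596 - 237153) = √(197192 - 237153) = √(-39961) = I*√39961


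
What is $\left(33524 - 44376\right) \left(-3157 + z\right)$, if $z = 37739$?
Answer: $-375283864$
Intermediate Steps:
$\left(33524 - 44376\right) \left(-3157 + z\right) = \left(33524 - 44376\right) \left(-3157 + 37739\right) = \left(-10852\right) 34582 = -375283864$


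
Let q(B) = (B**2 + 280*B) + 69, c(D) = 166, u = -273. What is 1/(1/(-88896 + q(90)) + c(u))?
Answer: 55527/9217481 ≈ 0.0060241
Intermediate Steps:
q(B) = 69 + B**2 + 280*B
1/(1/(-88896 + q(90)) + c(u)) = 1/(1/(-88896 + (69 + 90**2 + 280*90)) + 166) = 1/(1/(-88896 + (69 + 8100 + 25200)) + 166) = 1/(1/(-88896 + 33369) + 166) = 1/(1/(-55527) + 166) = 1/(-1/55527 + 166) = 1/(9217481/55527) = 55527/9217481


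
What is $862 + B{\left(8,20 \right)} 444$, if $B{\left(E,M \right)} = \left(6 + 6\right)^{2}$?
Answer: $64798$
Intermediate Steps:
$B{\left(E,M \right)} = 144$ ($B{\left(E,M \right)} = 12^{2} = 144$)
$862 + B{\left(8,20 \right)} 444 = 862 + 144 \cdot 444 = 862 + 63936 = 64798$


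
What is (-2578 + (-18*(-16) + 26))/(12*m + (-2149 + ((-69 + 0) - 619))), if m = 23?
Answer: 2264/2561 ≈ 0.88403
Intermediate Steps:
(-2578 + (-18*(-16) + 26))/(12*m + (-2149 + ((-69 + 0) - 619))) = (-2578 + (-18*(-16) + 26))/(12*23 + (-2149 + ((-69 + 0) - 619))) = (-2578 + (288 + 26))/(276 + (-2149 + (-69 - 619))) = (-2578 + 314)/(276 + (-2149 - 688)) = -2264/(276 - 2837) = -2264/(-2561) = -2264*(-1/2561) = 2264/2561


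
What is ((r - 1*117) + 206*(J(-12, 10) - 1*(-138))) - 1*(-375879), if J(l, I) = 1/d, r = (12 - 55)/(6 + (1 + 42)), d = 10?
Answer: 99031382/245 ≈ 4.0421e+5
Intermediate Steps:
r = -43/49 (r = -43/(6 + 43) = -43/49 ≈ -0.87755)
J(l, I) = ⅒ (J(l, I) = 1/10 = ⅒)
((r - 1*117) + 206*(J(-12, 10) - 1*(-138))) - 1*(-375879) = ((-43/49 - 1*117) + 206*(⅒ - 1*(-138))) - 1*(-375879) = ((-43/49 - 117) + 206*(⅒ + 138)) + 375879 = (-5776/49 + 206*(1381/10)) + 375879 = (-5776/49 + 142243/5) + 375879 = 6941027/245 + 375879 = 99031382/245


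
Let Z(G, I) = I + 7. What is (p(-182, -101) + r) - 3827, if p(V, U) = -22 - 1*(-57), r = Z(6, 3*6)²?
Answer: -3167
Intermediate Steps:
Z(G, I) = 7 + I
r = 625 (r = (7 + 3*6)² = (7 + 18)² = 25² = 625)
p(V, U) = 35 (p(V, U) = -22 + 57 = 35)
(p(-182, -101) + r) - 3827 = (35 + 625) - 3827 = 660 - 3827 = -3167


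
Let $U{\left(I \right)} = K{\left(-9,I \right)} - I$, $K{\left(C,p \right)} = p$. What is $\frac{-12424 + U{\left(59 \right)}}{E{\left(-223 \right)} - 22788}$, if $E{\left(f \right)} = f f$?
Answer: $- \frac{12424}{26941} \approx -0.46116$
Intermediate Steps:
$E{\left(f \right)} = f^{2}$
$U{\left(I \right)} = 0$ ($U{\left(I \right)} = I - I = 0$)
$\frac{-12424 + U{\left(59 \right)}}{E{\left(-223 \right)} - 22788} = \frac{-12424 + 0}{\left(-223\right)^{2} - 22788} = - \frac{12424}{49729 - 22788} = - \frac{12424}{26941}$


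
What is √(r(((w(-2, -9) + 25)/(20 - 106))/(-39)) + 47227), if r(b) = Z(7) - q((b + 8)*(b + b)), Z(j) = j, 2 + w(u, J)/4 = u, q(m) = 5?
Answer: √47229 ≈ 217.32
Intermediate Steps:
w(u, J) = -8 + 4*u
r(b) = 2 (r(b) = 7 - 1*5 = 7 - 5 = 2)
√(r(((w(-2, -9) + 25)/(20 - 106))/(-39)) + 47227) = √(2 + 47227) = √47229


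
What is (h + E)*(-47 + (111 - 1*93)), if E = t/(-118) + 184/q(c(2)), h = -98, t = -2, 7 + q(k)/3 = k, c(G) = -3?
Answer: 2672147/885 ≈ 3019.4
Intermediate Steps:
q(k) = -21 + 3*k
E = -5413/885 (E = -2/(-118) + 184/(-21 + 3*(-3)) = -2*(-1/118) + 184/(-21 - 9) = 1/59 + 184/(-30) = 1/59 + 184*(-1/30) = 1/59 - 92/15 = -5413/885 ≈ -6.1164)
(h + E)*(-47 + (111 - 1*93)) = (-98 - 5413/885)*(-47 + (111 - 1*93)) = -92143*(-47 + (111 - 93))/885 = -92143*(-47 + 18)/885 = -92143/885*(-29) = 2672147/885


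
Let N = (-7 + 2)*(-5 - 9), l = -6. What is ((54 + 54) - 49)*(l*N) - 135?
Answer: -24915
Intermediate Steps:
N = 70 (N = -5*(-14) = 70)
((54 + 54) - 49)*(l*N) - 135 = ((54 + 54) - 49)*(-6*70) - 135 = (108 - 49)*(-420) - 135 = 59*(-420) - 135 = -24780 - 135 = -24915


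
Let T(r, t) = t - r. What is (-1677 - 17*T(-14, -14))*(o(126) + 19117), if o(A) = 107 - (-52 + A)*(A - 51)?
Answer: -22931298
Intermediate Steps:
o(A) = 107 - (-52 + A)*(-51 + A)
(-1677 - 17*T(-14, -14))*(o(126) + 19117) = (-1677 - 17*(-14 - 1*(-14)))*((-2545 - 1*126² + 103*126) + 19117) = (-1677 - 17*(-14 + 14))*((-2545 - 1*15876 + 12978) + 19117) = (-1677 - 17*0)*((-2545 - 15876 + 12978) + 19117) = (-1677 + 0)*(-5443 + 19117) = -1677*13674 = -22931298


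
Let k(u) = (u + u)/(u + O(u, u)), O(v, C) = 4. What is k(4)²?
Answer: 1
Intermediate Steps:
k(u) = 2*u/(4 + u) (k(u) = (u + u)/(u + 4) = (2*u)/(4 + u) = 2*u/(4 + u))
k(4)² = (2*4/(4 + 4))² = (2*4/8)² = (2*4*(⅛))² = 1² = 1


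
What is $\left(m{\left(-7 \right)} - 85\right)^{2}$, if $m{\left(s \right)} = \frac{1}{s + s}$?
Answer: $\frac{1418481}{196} \approx 7237.1$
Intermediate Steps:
$m{\left(s \right)} = \frac{1}{2 s}$
$\left(m{\left(-7 \right)} - 85\right)^{2} = \left(\frac{1}{2 \left(-7\right)} - 85\right)^{2} = \left(\frac{1}{2} \left(- \frac{1}{7}\right) - 85\right)^{2} = \left(- \frac{1}{14} - 85\right)^{2} = \left(- \frac{1191}{14}\right)^{2} = \frac{1418481}{196}$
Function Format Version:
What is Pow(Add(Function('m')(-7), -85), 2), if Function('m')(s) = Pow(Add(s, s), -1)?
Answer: Rational(1418481, 196) ≈ 7237.1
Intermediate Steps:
Function('m')(s) = Mul(Rational(1, 2), Pow(s, -1)) (Function('m')(s) = Pow(Mul(2, s), -1) = Mul(Rational(1, 2), Pow(s, -1)))
Pow(Add(Function('m')(-7), -85), 2) = Pow(Add(Mul(Rational(1, 2), Pow(-7, -1)), -85), 2) = Pow(Add(Mul(Rational(1, 2), Rational(-1, 7)), -85), 2) = Pow(Add(Rational(-1, 14), -85), 2) = Pow(Rational(-1191, 14), 2) = Rational(1418481, 196)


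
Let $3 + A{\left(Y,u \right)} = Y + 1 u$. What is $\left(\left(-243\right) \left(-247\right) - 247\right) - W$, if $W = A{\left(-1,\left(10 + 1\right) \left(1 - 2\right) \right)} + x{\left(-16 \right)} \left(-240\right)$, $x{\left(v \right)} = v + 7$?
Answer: $57629$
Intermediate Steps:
$x{\left(v \right)} = 7 + v$
$A{\left(Y,u \right)} = -3 + Y + u$ ($A{\left(Y,u \right)} = -3 + \left(Y + 1 u\right) = -3 + \left(Y + u\right) = -3 + Y + u$)
$W = 2145$ ($W = \left(-3 - 1 + \left(10 + 1\right) \left(1 - 2\right)\right) + \left(7 - 16\right) \left(-240\right) = \left(-3 - 1 + 11 \left(-1\right)\right) - -2160 = \left(-3 - 1 - 11\right) + 2160 = -15 + 2160 = 2145$)
$\left(\left(-243\right) \left(-247\right) - 247\right) - W = \left(\left(-243\right) \left(-247\right) - 247\right) - 2145 = \left(60021 - 247\right) - 2145 = 59774 - 2145 = 57629$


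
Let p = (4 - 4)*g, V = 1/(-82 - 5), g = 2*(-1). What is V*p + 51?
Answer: 51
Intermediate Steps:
g = -2
V = -1/87 (V = 1/(-87) = -1/87 ≈ -0.011494)
p = 0 (p = (4 - 4)*(-2) = 0*(-2) = 0)
V*p + 51 = -1/87*0 + 51 = 0 + 51 = 51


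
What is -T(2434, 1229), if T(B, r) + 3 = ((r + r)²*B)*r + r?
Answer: -18073248246130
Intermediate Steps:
T(B, r) = -3 + r + 4*B*r³ (T(B, r) = -3 + (((r + r)²*B)*r + r) = -3 + (((2*r)²*B)*r + r) = -3 + (((4*r²)*B)*r + r) = -3 + ((4*B*r²)*r + r) = -3 + (4*B*r³ + r) = -3 + (r + 4*B*r³) = -3 + r + 4*B*r³)
-T(2434, 1229) = -(-3 + 1229 + 4*2434*1229³) = -(-3 + 1229 + 4*2434*1856331989) = -(-3 + 1229 + 18073248244904) = -1*18073248246130 = -18073248246130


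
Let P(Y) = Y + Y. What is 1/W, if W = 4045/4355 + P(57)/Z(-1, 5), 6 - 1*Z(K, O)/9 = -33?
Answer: 7839/9827 ≈ 0.79770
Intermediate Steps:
Z(K, O) = 351 (Z(K, O) = 54 - 9*(-33) = 54 + 297 = 351)
P(Y) = 2*Y
W = 9827/7839 (W = 4045/4355 + (2*57)/351 = 4045*(1/4355) + 114*(1/351) = 809/871 + 38/117 = 9827/7839 ≈ 1.2536)
1/W = 1/(9827/7839) = 7839/9827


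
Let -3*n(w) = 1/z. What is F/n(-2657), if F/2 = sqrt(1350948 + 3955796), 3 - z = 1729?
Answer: 20712*sqrt(1326686) ≈ 2.3856e+7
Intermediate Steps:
z = -1726 (z = 3 - 1*1729 = 3 - 1729 = -1726)
n(w) = 1/5178 (n(w) = -1/3/(-1726) = -1/3*(-1/1726) = 1/5178)
F = 4*sqrt(1326686) (F = 2*sqrt(1350948 + 3955796) = 2*sqrt(5306744) = 2*(2*sqrt(1326686)) = 4*sqrt(1326686) ≈ 4607.3)
F/n(-2657) = (4*sqrt(1326686))/(1/5178) = (4*sqrt(1326686))*5178 = 20712*sqrt(1326686)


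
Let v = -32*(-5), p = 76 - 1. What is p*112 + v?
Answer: 8560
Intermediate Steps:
p = 75
v = 160
p*112 + v = 75*112 + 160 = 8400 + 160 = 8560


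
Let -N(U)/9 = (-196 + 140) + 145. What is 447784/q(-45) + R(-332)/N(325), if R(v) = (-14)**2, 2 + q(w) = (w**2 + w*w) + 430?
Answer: 178898648/1793439 ≈ 99.752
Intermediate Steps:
q(w) = 428 + 2*w**2 (q(w) = -2 + ((w**2 + w*w) + 430) = -2 + ((w**2 + w**2) + 430) = -2 + (2*w**2 + 430) = -2 + (430 + 2*w**2) = 428 + 2*w**2)
N(U) = -801 (N(U) = -9*((-196 + 140) + 145) = -9*(-56 + 145) = -9*89 = -801)
R(v) = 196
447784/q(-45) + R(-332)/N(325) = 447784/(428 + 2*(-45)**2) + 196/(-801) = 447784/(428 + 2*2025) + 196*(-1/801) = 447784/(428 + 4050) - 196/801 = 447784/4478 - 196/801 = 447784*(1/4478) - 196/801 = 223892/2239 - 196/801 = 178898648/1793439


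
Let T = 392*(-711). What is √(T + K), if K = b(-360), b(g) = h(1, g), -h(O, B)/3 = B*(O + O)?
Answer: 6*I*√7682 ≈ 525.88*I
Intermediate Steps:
h(O, B) = -6*B*O (h(O, B) = -3*B*(O + O) = -3*B*2*O = -6*B*O)
b(g) = -6*g (b(g) = -6*g*1 = -6*g)
K = 2160 (K = -6*(-360) = 2160)
T = -278712
√(T + K) = √(-278712 + 2160) = √(-276552) = 6*I*√7682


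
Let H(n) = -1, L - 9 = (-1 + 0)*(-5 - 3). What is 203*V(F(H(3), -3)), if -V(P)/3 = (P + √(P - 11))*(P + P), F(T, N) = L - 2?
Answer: -310590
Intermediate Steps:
L = 17 (L = 9 + (-1 + 0)*(-5 - 3) = 9 - 1*(-8) = 9 + 8 = 17)
F(T, N) = 15 (F(T, N) = 17 - 2 = 15)
V(P) = -6*P*(P + √(-11 + P)) (V(P) = -3*(P + √(P - 11))*(P + P) = -3*(P + √(-11 + P))*2*P = -6*P*(P + √(-11 + P)))
203*V(F(H(3), -3)) = 203*(-6*15*(15 + √(-11 + 15))) = 203*(-6*15*(15 + √4)) = 203*(-6*15*(15 + 2)) = 203*(-6*15*17) = 203*(-1530) = -310590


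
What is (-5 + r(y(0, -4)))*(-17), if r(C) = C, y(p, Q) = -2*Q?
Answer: -51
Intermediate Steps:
(-5 + r(y(0, -4)))*(-17) = (-5 - 2*(-4))*(-17) = (-5 + 8)*(-17) = 3*(-17) = -51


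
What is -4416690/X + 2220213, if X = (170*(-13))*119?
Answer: 58389823356/26299 ≈ 2.2202e+6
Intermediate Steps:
X = -262990 (X = -2210*119 = -262990)
-4416690/X + 2220213 = -4416690/(-262990) + 2220213 = -4416690*(-1/262990) + 2220213 = 441669/26299 + 2220213 = 58389823356/26299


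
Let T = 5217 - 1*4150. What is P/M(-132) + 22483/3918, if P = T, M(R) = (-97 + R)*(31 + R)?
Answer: 524189813/90619422 ≈ 5.7845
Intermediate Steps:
T = 1067 (T = 5217 - 4150 = 1067)
P = 1067
P/M(-132) + 22483/3918 = 1067/(-3007 + (-132)² - 66*(-132)) + 22483/3918 = 1067/(-3007 + 17424 + 8712) + 22483*(1/3918) = 1067/23129 + 22483/3918 = 524189813/90619422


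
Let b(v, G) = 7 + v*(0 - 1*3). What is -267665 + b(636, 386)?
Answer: -269566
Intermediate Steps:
b(v, G) = 7 - 3*v (b(v, G) = 7 + v*(0 - 3) = 7 + v*(-3) = 7 - 3*v)
-267665 + b(636, 386) = -267665 + (7 - 3*636) = -267665 + (7 - 1908) = -267665 - 1901 = -269566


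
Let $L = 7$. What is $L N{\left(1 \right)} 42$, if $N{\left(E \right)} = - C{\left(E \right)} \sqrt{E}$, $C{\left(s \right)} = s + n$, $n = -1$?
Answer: $0$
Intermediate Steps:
$C{\left(s \right)} = -1 + s$ ($C{\left(s \right)} = s - 1 = -1 + s$)
$N{\left(E \right)} = \sqrt{E} \left(1 - E\right)$ ($N{\left(E \right)} = - (-1 + E) \sqrt{E} = \left(1 - E\right) \sqrt{E} = \sqrt{E} \left(1 - E\right)$)
$L N{\left(1 \right)} 42 = 7 \sqrt{1} \left(1 - 1\right) 42 = 7 \cdot 1 \left(1 - 1\right) 42 = 7 \cdot 1 \cdot 0 \cdot 42 = 7 \cdot 0 \cdot 42 = 0 \cdot 42 = 0$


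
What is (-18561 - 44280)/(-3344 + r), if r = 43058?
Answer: -20947/13238 ≈ -1.5823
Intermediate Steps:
(-18561 - 44280)/(-3344 + r) = (-18561 - 44280)/(-3344 + 43058) = -62841/39714 = -62841*1/39714 = -20947/13238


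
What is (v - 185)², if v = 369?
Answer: 33856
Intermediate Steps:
(v - 185)² = (369 - 185)² = 184² = 33856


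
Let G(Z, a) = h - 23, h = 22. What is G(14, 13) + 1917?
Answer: 1916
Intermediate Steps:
G(Z, a) = -1 (G(Z, a) = 22 - 23 = -1)
G(14, 13) + 1917 = -1 + 1917 = 1916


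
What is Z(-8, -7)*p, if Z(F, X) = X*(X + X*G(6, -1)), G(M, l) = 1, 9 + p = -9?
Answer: -1764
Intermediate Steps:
p = -18 (p = -9 - 9 = -18)
Z(F, X) = 2*X**2 (Z(F, X) = X*(X + X*1) = X*(X + X) = X*(2*X) = 2*X**2)
Z(-8, -7)*p = (2*(-7)**2)*(-18) = (2*49)*(-18) = 98*(-18) = -1764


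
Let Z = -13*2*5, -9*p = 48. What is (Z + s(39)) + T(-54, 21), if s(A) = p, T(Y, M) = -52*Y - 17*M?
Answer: 6947/3 ≈ 2315.7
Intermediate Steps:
p = -16/3 (p = -⅑*48 = -16/3 ≈ -5.3333)
s(A) = -16/3
Z = -130 (Z = -26*5 = -130)
(Z + s(39)) + T(-54, 21) = (-130 - 16/3) + (-52*(-54) - 17*21) = -406/3 + (2808 - 357) = -406/3 + 2451 = 6947/3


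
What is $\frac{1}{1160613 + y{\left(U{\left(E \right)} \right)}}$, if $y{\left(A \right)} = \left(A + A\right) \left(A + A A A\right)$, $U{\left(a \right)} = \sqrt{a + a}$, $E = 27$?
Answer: $\frac{1}{1166553} \approx 8.5723 \cdot 10^{-7}$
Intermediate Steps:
$U{\left(a \right)} = \sqrt{2} \sqrt{a}$ ($U{\left(a \right)} = \sqrt{2 a} = \sqrt{2} \sqrt{a}$)
$y{\left(A \right)} = 2 A \left(A + A^{3}\right)$ ($y{\left(A \right)} = 2 A \left(A + A^{2} A\right) = 2 A \left(A + A^{3}\right)$)
$\frac{1}{1160613 + y{\left(U{\left(E \right)} \right)}} = \frac{1}{1160613 + 2 \left(\sqrt{2} \sqrt{27}\right)^{2} \left(1 + \left(\sqrt{2} \sqrt{27}\right)^{2}\right)} = \frac{1}{1160613 + 2 \left(\sqrt{2} \cdot 3 \sqrt{3}\right)^{2} \left(1 + \left(\sqrt{2} \cdot 3 \sqrt{3}\right)^{2}\right)} = \frac{1}{1160613 + 2 \left(3 \sqrt{6}\right)^{2} \left(1 + \left(3 \sqrt{6}\right)^{2}\right)} = \frac{1}{1160613 + 2 \cdot 54 \left(1 + 54\right)} = \frac{1}{1160613 + 2 \cdot 54 \cdot 55} = \frac{1}{1160613 + 5940} = \frac{1}{1166553}$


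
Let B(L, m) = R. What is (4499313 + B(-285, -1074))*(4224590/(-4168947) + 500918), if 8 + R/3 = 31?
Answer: 3132014364082036264/1389649 ≈ 2.2538e+12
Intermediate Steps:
R = 69 (R = -24 + 3*31 = -24 + 93 = 69)
B(L, m) = 69
(4499313 + B(-285, -1074))*(4224590/(-4168947) + 500918) = (4499313 + 69)*(4224590/(-4168947) + 500918) = 4499382*(4224590*(-1/4168947) + 500918) = 4499382*(-4224590/4168947 + 500918) = 4499382*(2088296368756/4168947) = 3132014364082036264/1389649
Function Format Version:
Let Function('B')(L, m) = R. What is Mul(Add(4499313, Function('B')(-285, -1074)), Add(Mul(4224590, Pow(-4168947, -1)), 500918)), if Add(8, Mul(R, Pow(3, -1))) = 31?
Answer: Rational(3132014364082036264, 1389649) ≈ 2.2538e+12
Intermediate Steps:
R = 69 (R = Add(-24, Mul(3, 31)) = Add(-24, 93) = 69)
Function('B')(L, m) = 69
Mul(Add(4499313, Function('B')(-285, -1074)), Add(Mul(4224590, Pow(-4168947, -1)), 500918)) = Mul(Add(4499313, 69), Add(Mul(4224590, Pow(-4168947, -1)), 500918)) = Mul(4499382, Add(Mul(4224590, Rational(-1, 4168947)), 500918)) = Mul(4499382, Add(Rational(-4224590, 4168947), 500918)) = Mul(4499382, Rational(2088296368756, 4168947)) = Rational(3132014364082036264, 1389649)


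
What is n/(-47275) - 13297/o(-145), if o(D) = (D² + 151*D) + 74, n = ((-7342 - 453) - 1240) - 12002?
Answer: 645361127/37630900 ≈ 17.150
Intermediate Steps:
n = -21037 (n = (-7795 - 1240) - 12002 = -9035 - 12002 = -21037)
o(D) = 74 + D² + 151*D
n/(-47275) - 13297/o(-145) = -21037/(-47275) - 13297/(74 + (-145)² + 151*(-145)) = -21037*(-1/47275) - 13297/(74 + 21025 - 21895) = 21037/47275 - 13297/(-796) = 21037/47275 - 13297*(-1/796) = 21037/47275 + 13297/796 = 645361127/37630900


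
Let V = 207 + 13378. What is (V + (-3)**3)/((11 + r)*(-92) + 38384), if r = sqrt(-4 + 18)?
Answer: 63336197/174568486 + 155917*sqrt(14)/174568486 ≈ 0.36616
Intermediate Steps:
r = sqrt(14) ≈ 3.7417
V = 13585
(V + (-3)**3)/((11 + r)*(-92) + 38384) = (13585 + (-3)**3)/((11 + sqrt(14))*(-92) + 38384) = (13585 - 27)/((-1012 - 92*sqrt(14)) + 38384) = 13558/(37372 - 92*sqrt(14))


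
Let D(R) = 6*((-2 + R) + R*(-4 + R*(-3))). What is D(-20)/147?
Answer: -2284/49 ≈ -46.612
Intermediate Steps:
D(R) = -12 + 6*R + 6*R*(-4 - 3*R) (D(R) = 6*((-2 + R) + R*(-4 - 3*R)) = 6*(-2 + R + R*(-4 - 3*R)) = -12 + 6*R + 6*R*(-4 - 3*R))
D(-20)/147 = (-12 - 18*(-20) - 18*(-20)²)/147 = (-12 + 360 - 18*400)*(1/147) = (-12 + 360 - 7200)*(1/147) = -6852*1/147 = -2284/49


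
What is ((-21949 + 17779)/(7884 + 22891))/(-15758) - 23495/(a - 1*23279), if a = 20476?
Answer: 1139396950126/135932171735 ≈ 8.3821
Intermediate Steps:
((-21949 + 17779)/(7884 + 22891))/(-15758) - 23495/(a - 1*23279) = ((-21949 + 17779)/(7884 + 22891))/(-15758) - 23495/(20476 - 1*23279) = -4170/30775*(-1/15758) - 23495/(20476 - 23279) = -4170*1/30775*(-1/15758) - 23495/(-2803) = -834/6155*(-1/15758) - 23495*(-1/2803) = 417/48495245 + 23495/2803 = 1139396950126/135932171735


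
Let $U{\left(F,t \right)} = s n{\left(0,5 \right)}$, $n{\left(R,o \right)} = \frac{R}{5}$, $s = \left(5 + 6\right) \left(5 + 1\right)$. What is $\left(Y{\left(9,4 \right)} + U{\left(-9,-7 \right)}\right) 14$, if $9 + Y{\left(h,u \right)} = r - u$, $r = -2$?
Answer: $-210$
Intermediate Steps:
$s = 66$ ($s = 11 \cdot 6 = 66$)
$Y{\left(h,u \right)} = -11 - u$ ($Y{\left(h,u \right)} = -9 - \left(2 + u\right) = -11 - u$)
$n{\left(R,o \right)} = \frac{R}{5}$ ($n{\left(R,o \right)} = R \frac{1}{5} = \frac{R}{5}$)
$U{\left(F,t \right)} = 0$ ($U{\left(F,t \right)} = 66 \cdot \frac{1}{5} \cdot 0 = 66 \cdot 0 = 0$)
$\left(Y{\left(9,4 \right)} + U{\left(-9,-7 \right)}\right) 14 = \left(\left(-11 - 4\right) + 0\right) 14 = \left(-15 + 0\right) 14 = \left(-15\right) 14 = -210$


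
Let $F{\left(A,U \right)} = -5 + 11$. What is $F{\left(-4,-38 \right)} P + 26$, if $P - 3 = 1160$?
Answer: $7004$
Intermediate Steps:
$P = 1163$ ($P = 3 + 1160 = 1163$)
$F{\left(A,U \right)} = 6$
$F{\left(-4,-38 \right)} P + 26 = 6 \cdot 1163 + 26 = 6978 + 26 = 7004$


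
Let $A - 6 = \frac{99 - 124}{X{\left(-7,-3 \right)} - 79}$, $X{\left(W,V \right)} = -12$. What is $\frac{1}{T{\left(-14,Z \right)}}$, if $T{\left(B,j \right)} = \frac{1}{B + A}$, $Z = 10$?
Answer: $- \frac{703}{91} \approx -7.7253$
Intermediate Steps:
$A = \frac{571}{91}$ ($A = 6 + \frac{99 - 124}{-12 - 79} = 6 - \frac{25}{-91} = 6 - - \frac{25}{91} = 6 + \frac{25}{91} = \frac{571}{91} \approx 6.2747$)
$T{\left(B,j \right)} = \frac{1}{\frac{571}{91} + B}$ ($T{\left(B,j \right)} = \frac{1}{B + \frac{571}{91}} = \frac{1}{\frac{571}{91} + B}$)
$\frac{1}{T{\left(-14,Z \right)}} = \frac{1}{91 \frac{1}{571 + 91 \left(-14\right)}} = \frac{1}{91 \frac{1}{571 - 1274}} = \frac{1}{91 \frac{1}{-703}} = \frac{1}{91 \left(- \frac{1}{703}\right)} = \frac{1}{- \frac{91}{703}} = - \frac{703}{91}$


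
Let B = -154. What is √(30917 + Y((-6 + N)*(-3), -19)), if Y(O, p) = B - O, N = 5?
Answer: 2*√7690 ≈ 175.39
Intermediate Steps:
Y(O, p) = -154 - O
√(30917 + Y((-6 + N)*(-3), -19)) = √(30917 + (-154 - (-6 + 5)*(-3))) = √(30917 + (-154 - (-1)*(-3))) = √(30917 + (-154 - 1*3)) = √(30917 + (-154 - 3)) = √(30917 - 157) = √30760 = 2*√7690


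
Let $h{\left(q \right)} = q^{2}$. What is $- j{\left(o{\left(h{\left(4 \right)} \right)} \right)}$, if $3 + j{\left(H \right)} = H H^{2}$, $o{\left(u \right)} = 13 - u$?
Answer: $30$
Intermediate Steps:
$j{\left(H \right)} = -3 + H^{3}$ ($j{\left(H \right)} = -3 + H H^{2} = -3 + H^{3}$)
$- j{\left(o{\left(h{\left(4 \right)} \right)} \right)} = - (-3 + \left(13 - 4^{2}\right)^{3}) = - (-3 + \left(13 - 16\right)^{3}) = - (-3 + \left(-3\right)^{3}) = - (-3 - 27) = \left(-1\right) \left(-30\right) = 30$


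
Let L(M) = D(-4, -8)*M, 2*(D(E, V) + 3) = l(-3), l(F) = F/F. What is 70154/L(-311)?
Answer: 140308/1555 ≈ 90.230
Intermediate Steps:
l(F) = 1
D(E, V) = -5/2 (D(E, V) = -3 + (½)*1 = -3 + ½ = -5/2)
L(M) = -5*M/2
70154/L(-311) = 70154/((-5/2*(-311))) = 70154/(1555/2) = 70154*(2/1555) = 140308/1555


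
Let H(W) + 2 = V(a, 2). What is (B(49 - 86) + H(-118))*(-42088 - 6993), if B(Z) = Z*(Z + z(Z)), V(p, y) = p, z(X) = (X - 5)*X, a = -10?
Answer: 2755456421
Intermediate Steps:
z(X) = X*(-5 + X) (z(X) = (-5 + X)*X = X*(-5 + X))
H(W) = -12 (H(W) = -2 - 10 = -12)
B(Z) = Z*(Z + Z*(-5 + Z))
(B(49 - 86) + H(-118))*(-42088 - 6993) = ((49 - 86)**2*(-4 + (49 - 86)) - 12)*(-42088 - 6993) = ((-37)**2*(-4 - 37) - 12)*(-49081) = (1369*(-41) - 12)*(-49081) = (-56129 - 12)*(-49081) = -56141*(-49081) = 2755456421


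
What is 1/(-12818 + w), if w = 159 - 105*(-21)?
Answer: -1/10454 ≈ -9.5657e-5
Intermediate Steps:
w = 2364 (w = 159 + 2205 = 2364)
1/(-12818 + w) = 1/(-12818 + 2364) = 1/(-10454) = -1/10454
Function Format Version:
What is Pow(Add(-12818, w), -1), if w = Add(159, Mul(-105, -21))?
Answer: Rational(-1, 10454) ≈ -9.5657e-5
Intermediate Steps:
w = 2364 (w = Add(159, 2205) = 2364)
Pow(Add(-12818, w), -1) = Pow(Add(-12818, 2364), -1) = Pow(-10454, -1) = Rational(-1, 10454)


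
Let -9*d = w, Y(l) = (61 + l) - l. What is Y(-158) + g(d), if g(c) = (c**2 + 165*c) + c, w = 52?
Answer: -70043/81 ≈ -864.73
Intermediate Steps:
Y(l) = 61
d = -52/9 (d = -1/9*52 = -52/9 ≈ -5.7778)
g(c) = c**2 + 166*c
Y(-158) + g(d) = 61 - 52*(166 - 52/9)/9 = 61 - 52/9*1442/9 = 61 - 74984/81 = -70043/81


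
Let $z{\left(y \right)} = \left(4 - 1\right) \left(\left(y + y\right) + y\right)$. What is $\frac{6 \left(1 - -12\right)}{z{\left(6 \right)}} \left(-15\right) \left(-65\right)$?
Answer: $\frac{4225}{3} \approx 1408.3$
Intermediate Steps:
$z{\left(y \right)} = 9 y$ ($z{\left(y \right)} = 3 \left(2 y + y\right) = 3 \cdot 3 y = 9 y$)
$\frac{6 \left(1 - -12\right)}{z{\left(6 \right)}} \left(-15\right) \left(-65\right) = \frac{6 \left(1 - -12\right)}{9 \cdot 6} \left(-15\right) \left(-65\right) = \frac{6 \left(1 + 12\right)}{54} \left(-15\right) \left(-65\right) = 6 \cdot 13 \cdot \frac{1}{54} \left(-15\right) \left(-65\right) = 78 \cdot \frac{1}{54} \left(-15\right) \left(-65\right) = \frac{13}{9} \left(-15\right) \left(-65\right) = \left(- \frac{65}{3}\right) \left(-65\right) = \frac{4225}{3}$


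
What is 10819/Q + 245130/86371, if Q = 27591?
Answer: 7697829679/2383062261 ≈ 3.2302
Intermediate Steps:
10819/Q + 245130/86371 = 10819/27591 + 245130/86371 = 7697829679/2383062261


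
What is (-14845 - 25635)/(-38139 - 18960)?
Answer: 40480/57099 ≈ 0.70894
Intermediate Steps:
(-14845 - 25635)/(-38139 - 18960) = -40480/(-57099) = -40480*(-1/57099) = 40480/57099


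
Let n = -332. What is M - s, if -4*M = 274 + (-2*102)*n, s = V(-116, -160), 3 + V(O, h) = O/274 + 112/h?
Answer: -11642518/685 ≈ -16996.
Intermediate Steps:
V(O, h) = -3 + 112/h + O/274 (V(O, h) = -3 + (O/274 + 112/h) = -3 + (112/h + O/274) = -3 + 112/h + O/274)
s = -5649/1370 (s = -3 + 112/(-160) + (1/274)*(-116) = -3 + 112*(-1/160) - 58/137 = -3 - 7/10 - 58/137 = -5649/1370 ≈ -4.1234)
M = -34001/2 (M = -(274 - 2*102*(-332))/4 = -(274 - 204*(-332))/4 = -(274 + 67728)/4 = -1/4*68002 = -34001/2 ≈ -17001.)
M - s = -34001/2 - 1*(-5649/1370) = -34001/2 + 5649/1370 = -11642518/685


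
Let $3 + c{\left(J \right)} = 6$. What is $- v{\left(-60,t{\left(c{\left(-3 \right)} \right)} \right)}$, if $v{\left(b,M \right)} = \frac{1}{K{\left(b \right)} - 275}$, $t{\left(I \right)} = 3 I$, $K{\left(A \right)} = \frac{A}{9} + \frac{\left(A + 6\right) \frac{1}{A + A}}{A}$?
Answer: $\frac{1200}{338009} \approx 0.0035502$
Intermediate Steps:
$K{\left(A \right)} = \frac{A}{9} + \frac{6 + A}{2 A^{2}}$ ($K{\left(A \right)} = A \frac{1}{9} + \frac{\left(6 + A\right) \frac{1}{2 A}}{A} = \frac{A}{9} + \frac{\left(6 + A\right) \frac{1}{2 A}}{A} = \frac{A}{9} + \frac{\frac{1}{2} \frac{1}{A} \left(6 + A\right)}{A} = \frac{A}{9} + \frac{6 + A}{2 A^{2}}$)
$c{\left(J \right)} = 3$ ($c{\left(J \right)} = -3 + 6 = 3$)
$v{\left(b,M \right)} = \frac{1}{-275 + \frac{3 + \frac{b}{2} + \frac{b^{3}}{9}}{b^{2}}}$ ($v{\left(b,M \right)} = \frac{1}{\frac{3 + \frac{b}{2} + \frac{b^{3}}{9}}{b^{2}} - 275} = \frac{1}{-275 + \frac{3 + \frac{b}{2} + \frac{b^{3}}{9}}{b^{2}}}$)
$- v{\left(-60,t{\left(c{\left(-3 \right)} \right)} \right)} = - \frac{18 \left(-60\right)^{2}}{54 - 4950 \left(-60\right)^{2} + 2 \left(-60\right)^{3} + 9 \left(-60\right)} = - \frac{18 \cdot 3600}{54 - 17820000 + 2 \left(-216000\right) - 540} = - \frac{18 \cdot 3600}{54 - 17820000 - 432000 - 540} = - \frac{18 \cdot 3600}{-18252486} = - \frac{18 \cdot 3600 \left(-1\right)}{18252486} = \left(-1\right) \left(- \frac{1200}{338009}\right) = \frac{1200}{338009}$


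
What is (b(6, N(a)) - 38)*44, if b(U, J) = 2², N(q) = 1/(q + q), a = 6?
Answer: -1496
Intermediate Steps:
N(q) = 1/(2*q)
b(U, J) = 4
(b(6, N(a)) - 38)*44 = (4 - 38)*44 = -34*44 = -1496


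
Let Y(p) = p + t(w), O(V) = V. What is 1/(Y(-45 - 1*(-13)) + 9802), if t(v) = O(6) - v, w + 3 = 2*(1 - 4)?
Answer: 1/9785 ≈ 0.00010220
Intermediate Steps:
w = -9 (w = -3 + 2*(1 - 4) = -3 + 2*(-3) = -3 - 6 = -9)
t(v) = 6 - v
Y(p) = 15 + p (Y(p) = p + (6 - 1*(-9)) = p + (6 + 9) = p + 15 = 15 + p)
1/(Y(-45 - 1*(-13)) + 9802) = 1/((15 + (-45 - 1*(-13))) + 9802) = 1/((15 + (-45 + 13)) + 9802) = 1/((15 - 32) + 9802) = 1/(-17 + 9802) = 1/9785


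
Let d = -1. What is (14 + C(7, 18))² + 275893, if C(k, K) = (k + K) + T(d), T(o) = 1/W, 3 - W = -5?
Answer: 17755121/64 ≈ 2.7742e+5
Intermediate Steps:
W = 8 (W = 3 - 1*(-5) = 3 + 5 = 8)
T(o) = ⅛ (T(o) = 1/8 = ⅛)
C(k, K) = ⅛ + K + k (C(k, K) = (k + K) + ⅛ = (K + k) + ⅛ = ⅛ + K + k)
(14 + C(7, 18))² + 275893 = (14 + (⅛ + 18 + 7))² + 275893 = (14 + 201/8)² + 275893 = (313/8)² + 275893 = 97969/64 + 275893 = 17755121/64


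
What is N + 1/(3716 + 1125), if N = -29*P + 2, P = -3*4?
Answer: 1694351/4841 ≈ 350.00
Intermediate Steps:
P = -12
N = 350 (N = -29*(-12) + 2 = 348 + 2 = 350)
N + 1/(3716 + 1125) = 350 + 1/(3716 + 1125) = 350 + 1/4841 = 1694351/4841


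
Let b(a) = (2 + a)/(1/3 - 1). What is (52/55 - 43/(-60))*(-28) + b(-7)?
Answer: -12883/330 ≈ -39.039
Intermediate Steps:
b(a) = -3 - 3*a/2 (b(a) = (2 + a)/(1*(1/3) - 1) = (2 + a)/(1/3 - 1) = (2 + a)/(-2/3) = (2 + a)*(-3/2) = -3 - 3*a/2)
(52/55 - 43/(-60))*(-28) + b(-7) = (52/55 - 43/(-60))*(-28) + (-3 - 3/2*(-7)) = (52*(1/55) - 43*(-1/60))*(-28) + (-3 + 21/2) = (52/55 + 43/60)*(-28) + 15/2 = (1097/660)*(-28) + 15/2 = -7679/165 + 15/2 = -12883/330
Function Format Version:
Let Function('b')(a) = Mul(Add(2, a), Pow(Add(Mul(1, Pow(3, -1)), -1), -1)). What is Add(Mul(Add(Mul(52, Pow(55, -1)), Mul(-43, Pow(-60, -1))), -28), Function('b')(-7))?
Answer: Rational(-12883, 330) ≈ -39.039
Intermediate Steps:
Function('b')(a) = Add(-3, Mul(Rational(-3, 2), a)) (Function('b')(a) = Mul(Add(2, a), Pow(Add(Mul(1, Rational(1, 3)), -1), -1)) = Mul(Add(2, a), Pow(Add(Rational(1, 3), -1), -1)) = Mul(Add(2, a), Pow(Rational(-2, 3), -1)) = Mul(Add(2, a), Rational(-3, 2)) = Add(-3, Mul(Rational(-3, 2), a)))
Add(Mul(Add(Mul(52, Pow(55, -1)), Mul(-43, Pow(-60, -1))), -28), Function('b')(-7)) = Add(Mul(Add(Mul(52, Pow(55, -1)), Mul(-43, Pow(-60, -1))), -28), Add(-3, Mul(Rational(-3, 2), -7))) = Add(Mul(Add(Mul(52, Rational(1, 55)), Mul(-43, Rational(-1, 60))), -28), Add(-3, Rational(21, 2))) = Add(Mul(Add(Rational(52, 55), Rational(43, 60)), -28), Rational(15, 2)) = Add(Mul(Rational(1097, 660), -28), Rational(15, 2)) = Add(Rational(-7679, 165), Rational(15, 2)) = Rational(-12883, 330)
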